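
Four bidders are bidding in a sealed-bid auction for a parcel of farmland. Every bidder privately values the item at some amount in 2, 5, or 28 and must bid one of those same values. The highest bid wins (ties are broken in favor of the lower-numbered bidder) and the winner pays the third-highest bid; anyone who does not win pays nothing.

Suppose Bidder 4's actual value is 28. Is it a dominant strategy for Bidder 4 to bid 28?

Check each profile of the others' bids and compare truth against every alternative bid.
Others bid (2, 2, 5): truth gives 26, best alternative gives 0.
Others bid (2, 5, 2): truth gives 26, best alternative gives 0.
Others bid (5, 2, 2): truth gives 26, best alternative gives 0.
Others bid (2, 5, 5): truth gives 23, best alternative gives 0.
Others bid (5, 2, 5): truth gives 23, best alternative gives 0.
Others bid (5, 5, 2): truth gives 23, best alternative gives 0.
(Remaining 21 profiles checked similarly; truth is weakly best in each.)
In every case the truthful bid is at least as good as any alternative, so it is a dominant strategy.

Yes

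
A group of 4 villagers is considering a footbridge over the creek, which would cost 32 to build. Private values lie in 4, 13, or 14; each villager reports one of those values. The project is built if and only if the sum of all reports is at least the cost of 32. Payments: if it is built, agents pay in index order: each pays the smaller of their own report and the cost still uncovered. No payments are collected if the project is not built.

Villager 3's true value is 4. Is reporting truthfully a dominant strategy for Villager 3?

Check each profile of the others' reports and compare truth against every alternative report.
Others report (4, 4, 13): truth gives 0, best alternative gives -9.
Others report (4, 4, 14): truth gives 0, best alternative gives -9.
Others report (4, 13, 4): truth gives 0, best alternative gives -9.
Others report (4, 13, 13): truth gives 0, best alternative gives -9.
Others report (4, 13, 14): truth gives 0, best alternative gives -9.
Others report (4, 14, 4): truth gives 0, best alternative gives -9.
(Remaining 21 profiles checked similarly; truth is weakly best in each.)
In every case the truthful report is at least as good as any alternative, so it is a dominant strategy.

Yes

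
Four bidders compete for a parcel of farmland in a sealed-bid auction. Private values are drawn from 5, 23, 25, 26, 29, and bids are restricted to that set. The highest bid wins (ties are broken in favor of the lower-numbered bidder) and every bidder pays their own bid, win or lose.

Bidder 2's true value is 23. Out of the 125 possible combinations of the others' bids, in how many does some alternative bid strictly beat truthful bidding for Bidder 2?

Others bid (5, 5, 25): truth gives -23; bid 25 gives -2 > -23. Violating.
Others bid (5, 5, 26): truth gives -23; bid 26 gives -3 > -23. Violating.
Others bid (5, 5, 29): truth gives -23; bid 5 gives -5 > -23. Violating.
Others bid (5, 23, 25): truth gives -23; bid 25 gives -2 > -23. Violating.
Others bid (5, 5, 5): truth gives 0; no alternative beats it.
Others bid (5, 5, 23): truth gives 0; no alternative beats it.
(Checking all 125 profiles: 121 have a profitable deviation, 4 do not.)

121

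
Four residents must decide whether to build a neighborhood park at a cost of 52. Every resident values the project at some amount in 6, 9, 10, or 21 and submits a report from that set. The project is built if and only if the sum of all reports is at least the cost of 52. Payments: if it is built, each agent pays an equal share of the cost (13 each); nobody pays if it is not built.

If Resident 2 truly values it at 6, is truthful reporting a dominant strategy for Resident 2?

Check each profile of the others' reports and compare truth against every alternative report.
Others report (6, 21, 21): truth gives -7, best alternative gives -7.
Others report (9, 21, 21): truth gives -7, best alternative gives -7.
Others report (10, 21, 21): truth gives -7, best alternative gives -7.
Others report (21, 6, 21): truth gives -7, best alternative gives -7.
Others report (21, 9, 21): truth gives -7, best alternative gives -7.
Others report (21, 10, 21): truth gives -7, best alternative gives -7.
(Remaining 58 profiles checked similarly; truth is weakly best in each.)
In every case the truthful report is at least as good as any alternative, so it is a dominant strategy.

Yes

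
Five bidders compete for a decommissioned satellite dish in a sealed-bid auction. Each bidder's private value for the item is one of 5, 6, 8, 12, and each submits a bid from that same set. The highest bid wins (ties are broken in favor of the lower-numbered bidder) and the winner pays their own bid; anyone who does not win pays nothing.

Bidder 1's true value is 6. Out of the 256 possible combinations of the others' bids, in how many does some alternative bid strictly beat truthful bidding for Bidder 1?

1

Others bid (5, 5, 5, 5): truth gives 0; bid 5 gives 1 > 0. Violating.
Others bid (5, 5, 5, 6): truth gives 0; no alternative beats it.
Others bid (5, 5, 5, 8): truth gives 0; no alternative beats it.
(Checking all 256 profiles: 1 has a profitable deviation, 255 do not.)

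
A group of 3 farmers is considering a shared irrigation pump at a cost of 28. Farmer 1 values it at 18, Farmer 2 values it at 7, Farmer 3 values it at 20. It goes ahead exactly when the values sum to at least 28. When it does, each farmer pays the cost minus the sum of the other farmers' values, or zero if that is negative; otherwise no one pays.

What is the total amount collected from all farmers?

Total value 45 ≥ cost 28, so it is built.
Farmer 1: others sum to 27; max(0, 28 - 27) = 1.
Farmer 2: others sum to 38; max(0, 28 - 38) = 0.
Farmer 3: others sum to 25; max(0, 28 - 25) = 3.
Total collected = 1 + 0 + 3 = 4.

4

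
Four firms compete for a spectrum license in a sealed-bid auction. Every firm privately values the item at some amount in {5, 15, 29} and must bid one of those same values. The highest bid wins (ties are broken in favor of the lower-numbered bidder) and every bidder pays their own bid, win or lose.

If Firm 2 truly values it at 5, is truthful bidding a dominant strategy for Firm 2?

Yes

Check each profile of the others' bids and compare truth against every alternative bid.
Others bid (5, 5, 29): truth gives -5, best alternative gives -15.
Others bid (5, 15, 29): truth gives -5, best alternative gives -15.
Others bid (5, 29, 5): truth gives -5, best alternative gives -15.
Others bid (5, 29, 15): truth gives -5, best alternative gives -15.
Others bid (5, 29, 29): truth gives -5, best alternative gives -15.
Others bid (15, 5, 5): truth gives -5, best alternative gives -15.
(Remaining 21 profiles checked similarly; truth is weakly best in each.)
In every case the truthful bid is at least as good as any alternative, so it is a dominant strategy.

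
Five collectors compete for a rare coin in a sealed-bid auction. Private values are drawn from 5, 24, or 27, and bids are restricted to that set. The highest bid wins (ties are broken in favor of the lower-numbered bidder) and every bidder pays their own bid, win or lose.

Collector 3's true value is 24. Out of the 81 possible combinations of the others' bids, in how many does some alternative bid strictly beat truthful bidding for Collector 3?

77

Others bid (5, 5, 5, 27): truth gives -24; bid 27 gives -3 > -24. Violating.
Others bid (5, 5, 24, 27): truth gives -24; bid 27 gives -3 > -24. Violating.
Others bid (5, 5, 27, 5): truth gives -24; bid 27 gives -3 > -24. Violating.
Others bid (5, 5, 27, 24): truth gives -24; bid 27 gives -3 > -24. Violating.
Others bid (5, 5, 5, 5): truth gives 0; no alternative beats it.
Others bid (5, 5, 5, 24): truth gives 0; no alternative beats it.
(Checking all 81 profiles: 77 have a profitable deviation, 4 do not.)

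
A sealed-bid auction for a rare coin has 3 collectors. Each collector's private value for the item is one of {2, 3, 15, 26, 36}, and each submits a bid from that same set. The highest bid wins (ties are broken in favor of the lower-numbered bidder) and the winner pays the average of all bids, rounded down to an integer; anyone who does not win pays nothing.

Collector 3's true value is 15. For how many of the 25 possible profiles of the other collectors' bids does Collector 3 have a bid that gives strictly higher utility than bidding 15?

5

Others bid (2, 2): truth gives 9; bid 3 gives 13 > 9. Violating.
Others bid (2, 15): truth gives 0; bid 26 gives 1 > 0. Violating.
Others bid (3, 15): truth gives 0; bid 26 gives 1 > 0. Violating.
Others bid (15, 2): truth gives 0; bid 26 gives 1 > 0. Violating.
Others bid (2, 3): truth gives 9; no alternative beats it.
Others bid (2, 26): truth gives 0; no alternative beats it.
(Checking all 25 profiles: 5 have a profitable deviation, 20 do not.)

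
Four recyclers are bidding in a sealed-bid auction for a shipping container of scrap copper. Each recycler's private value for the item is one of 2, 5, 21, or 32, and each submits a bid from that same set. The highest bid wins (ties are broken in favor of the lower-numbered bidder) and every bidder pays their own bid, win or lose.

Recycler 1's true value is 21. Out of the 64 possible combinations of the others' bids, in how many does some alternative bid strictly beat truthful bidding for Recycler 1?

45

Others bid (2, 2, 2): truth gives 0; bid 2 gives 19 > 0. Violating.
Others bid (2, 2, 5): truth gives 0; bid 5 gives 16 > 0. Violating.
Others bid (2, 2, 32): truth gives -21; bid 2 gives -2 > -21. Violating.
Others bid (2, 5, 2): truth gives 0; bid 5 gives 16 > 0. Violating.
Others bid (2, 2, 21): truth gives 0; no alternative beats it.
Others bid (2, 5, 21): truth gives 0; no alternative beats it.
(Checking all 64 profiles: 45 have a profitable deviation, 19 do not.)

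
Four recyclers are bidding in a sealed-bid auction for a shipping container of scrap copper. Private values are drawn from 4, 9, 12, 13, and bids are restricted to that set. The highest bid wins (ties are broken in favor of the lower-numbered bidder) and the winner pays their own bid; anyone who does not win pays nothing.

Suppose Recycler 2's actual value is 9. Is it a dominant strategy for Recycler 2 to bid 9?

Yes

Check each profile of the others' bids and compare truth against every alternative bid.
Others bid (4, 4, 4): truth gives 0, best alternative gives 0.
Others bid (4, 4, 9): truth gives 0, best alternative gives 0.
Others bid (4, 4, 12): truth gives 0, best alternative gives 0.
Others bid (4, 4, 13): truth gives 0, best alternative gives 0.
Others bid (4, 9, 4): truth gives 0, best alternative gives 0.
Others bid (4, 9, 9): truth gives 0, best alternative gives 0.
(Remaining 58 profiles checked similarly; truth is weakly best in each.)
In every case the truthful bid is at least as good as any alternative, so it is a dominant strategy.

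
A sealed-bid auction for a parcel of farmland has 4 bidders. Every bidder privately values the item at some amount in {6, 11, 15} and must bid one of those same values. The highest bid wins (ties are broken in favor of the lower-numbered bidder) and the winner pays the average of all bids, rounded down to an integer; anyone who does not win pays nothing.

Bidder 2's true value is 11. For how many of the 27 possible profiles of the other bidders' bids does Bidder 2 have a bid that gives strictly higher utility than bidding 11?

Others bid (6, 6, 15): truth gives 0; bid 15 gives 1 > 0. Violating.
Others bid (6, 15, 6): truth gives 0; bid 15 gives 1 > 0. Violating.
Others bid (11, 6, 6): truth gives 0; bid 15 gives 2 > 0. Violating.
Others bid (11, 6, 11): truth gives 0; bid 15 gives 1 > 0. Violating.
Others bid (6, 6, 6): truth gives 4; no alternative beats it.
Others bid (6, 6, 11): truth gives 3; no alternative beats it.
(Checking all 27 profiles: 5 have a profitable deviation, 22 do not.)

5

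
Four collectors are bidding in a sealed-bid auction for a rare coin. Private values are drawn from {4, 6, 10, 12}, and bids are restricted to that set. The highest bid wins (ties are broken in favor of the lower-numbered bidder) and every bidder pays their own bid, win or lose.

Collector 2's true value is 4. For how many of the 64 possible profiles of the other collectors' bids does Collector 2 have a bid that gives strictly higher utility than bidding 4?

Others bid (4, 4, 4): truth gives -4; bid 6 gives -2 > -4. Violating.
Others bid (4, 4, 6): truth gives -4; bid 6 gives -2 > -4. Violating.
Others bid (4, 6, 4): truth gives -4; bid 6 gives -2 > -4. Violating.
Others bid (4, 6, 6): truth gives -4; bid 6 gives -2 > -4. Violating.
Others bid (4, 4, 10): truth gives -4; no alternative beats it.
Others bid (4, 4, 12): truth gives -4; no alternative beats it.
(Checking all 64 profiles: 4 have a profitable deviation, 60 do not.)

4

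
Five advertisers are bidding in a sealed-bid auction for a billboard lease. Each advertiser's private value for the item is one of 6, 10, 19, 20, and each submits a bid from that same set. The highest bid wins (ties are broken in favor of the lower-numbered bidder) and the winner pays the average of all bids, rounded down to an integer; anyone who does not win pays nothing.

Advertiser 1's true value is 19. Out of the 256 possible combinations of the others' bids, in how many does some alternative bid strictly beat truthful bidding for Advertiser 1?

Others bid (6, 6, 6, 6): truth gives 11; bid 6 gives 13 > 11. Violating.
Others bid (6, 6, 6, 10): truth gives 10; bid 10 gives 12 > 10. Violating.
Others bid (6, 6, 6, 20): truth gives 0; bid 20 gives 8 > 0. Violating.
Others bid (6, 6, 10, 6): truth gives 10; bid 10 gives 12 > 10. Violating.
Others bid (6, 6, 6, 19): truth gives 8; no alternative beats it.
Others bid (6, 6, 10, 19): truth gives 7; no alternative beats it.
(Checking all 256 profiles: 176 have a profitable deviation, 80 do not.)

176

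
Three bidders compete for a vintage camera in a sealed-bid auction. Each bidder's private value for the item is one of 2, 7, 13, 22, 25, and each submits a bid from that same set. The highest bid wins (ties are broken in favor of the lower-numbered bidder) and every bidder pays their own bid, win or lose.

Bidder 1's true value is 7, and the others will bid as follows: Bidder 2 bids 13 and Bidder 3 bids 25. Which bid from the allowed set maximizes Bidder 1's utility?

2

Bid 2: loses but pays 2, utility -2.
Bid 7: loses but pays 7, utility -7.
Bid 13: loses but pays 13, utility -13.
Bid 22: loses but pays 22, utility -22.
Bid 25: wins, pays 25, utility 7 - 25 = -18.
The best choice is 2 with utility -2.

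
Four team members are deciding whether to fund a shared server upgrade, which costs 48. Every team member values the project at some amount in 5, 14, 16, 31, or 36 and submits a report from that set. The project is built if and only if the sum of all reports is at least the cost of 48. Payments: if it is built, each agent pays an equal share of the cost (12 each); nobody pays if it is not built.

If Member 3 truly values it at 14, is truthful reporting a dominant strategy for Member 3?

Consider the case where Member 1 reports 5, Member 2 reports 5 and Member 4 reports 5.
Truthful report 14: project not built, utility 0.
Report 36 instead: project built, pays 12, utility 14 - 12 = 2.
Since 2 > 0, reporting 36 is strictly better here, so truthful reporting is not dominant.

No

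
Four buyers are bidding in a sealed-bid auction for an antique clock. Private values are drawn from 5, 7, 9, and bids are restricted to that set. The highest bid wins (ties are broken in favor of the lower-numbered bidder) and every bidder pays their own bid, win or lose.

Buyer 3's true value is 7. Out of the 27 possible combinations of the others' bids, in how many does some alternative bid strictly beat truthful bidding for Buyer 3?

25

Others bid (5, 5, 9): truth gives -7; bid 9 gives -2 > -7. Violating.
Others bid (5, 7, 5): truth gives -7; bid 9 gives -2 > -7. Violating.
Others bid (5, 7, 7): truth gives -7; bid 9 gives -2 > -7. Violating.
Others bid (5, 7, 9): truth gives -7; bid 9 gives -2 > -7. Violating.
Others bid (5, 5, 5): truth gives 0; no alternative beats it.
Others bid (5, 5, 7): truth gives 0; no alternative beats it.
(Checking all 27 profiles: 25 have a profitable deviation, 2 do not.)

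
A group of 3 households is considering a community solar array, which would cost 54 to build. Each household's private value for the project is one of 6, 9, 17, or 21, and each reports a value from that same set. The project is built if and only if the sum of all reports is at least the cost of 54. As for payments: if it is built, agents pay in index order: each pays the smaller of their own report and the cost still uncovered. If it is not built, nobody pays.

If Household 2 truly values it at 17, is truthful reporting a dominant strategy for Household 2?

Check each profile of the others' reports and compare truth against every alternative report.
Others report (6, 6): truth gives 0, best alternative gives 0.
Others report (6, 9): truth gives 0, best alternative gives 0.
Others report (6, 17): truth gives 0, best alternative gives 0.
Others report (6, 21): truth gives 0, best alternative gives 0.
Others report (9, 6): truth gives 0, best alternative gives 0.
Others report (9, 9): truth gives 0, best alternative gives 0.
(Remaining 10 profiles checked similarly; truth is weakly best in each.)
In every case the truthful report is at least as good as any alternative, so it is a dominant strategy.

Yes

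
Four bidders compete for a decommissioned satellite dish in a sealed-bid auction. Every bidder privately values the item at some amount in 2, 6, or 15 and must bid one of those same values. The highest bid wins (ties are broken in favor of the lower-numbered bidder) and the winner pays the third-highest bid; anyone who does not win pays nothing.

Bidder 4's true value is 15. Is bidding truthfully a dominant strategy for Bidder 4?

Yes

Check each profile of the others' bids and compare truth against every alternative bid.
Others bid (2, 2, 6): truth gives 13, best alternative gives 0.
Others bid (2, 6, 2): truth gives 13, best alternative gives 0.
Others bid (6, 2, 2): truth gives 13, best alternative gives 0.
Others bid (2, 6, 6): truth gives 9, best alternative gives 0.
Others bid (6, 2, 6): truth gives 9, best alternative gives 0.
Others bid (6, 6, 2): truth gives 9, best alternative gives 0.
(Remaining 21 profiles checked similarly; truth is weakly best in each.)
In every case the truthful bid is at least as good as any alternative, so it is a dominant strategy.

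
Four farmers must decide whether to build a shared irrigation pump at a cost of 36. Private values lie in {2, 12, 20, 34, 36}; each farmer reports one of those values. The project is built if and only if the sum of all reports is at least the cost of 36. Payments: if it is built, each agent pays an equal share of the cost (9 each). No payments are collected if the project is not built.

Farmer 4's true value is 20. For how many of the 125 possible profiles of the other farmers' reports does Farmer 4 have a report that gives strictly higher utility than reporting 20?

1

Others report (2, 2, 2): truth gives 0; report 34 gives 11 > 0. Violating.
Others report (2, 2, 12): truth gives 11; no alternative beats it.
Others report (2, 2, 20): truth gives 11; no alternative beats it.
(Checking all 125 profiles: 1 has a profitable deviation, 124 do not.)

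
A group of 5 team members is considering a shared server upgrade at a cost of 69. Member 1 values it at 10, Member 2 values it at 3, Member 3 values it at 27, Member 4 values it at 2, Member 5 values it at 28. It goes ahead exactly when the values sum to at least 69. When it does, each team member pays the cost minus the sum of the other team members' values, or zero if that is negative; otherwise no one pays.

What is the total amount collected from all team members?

65

Total value 70 ≥ cost 69, so it is built.
Member 1: others sum to 60; max(0, 69 - 60) = 9.
Member 2: others sum to 67; max(0, 69 - 67) = 2.
Member 3: others sum to 43; max(0, 69 - 43) = 26.
Member 4: others sum to 68; max(0, 69 - 68) = 1.
Member 5: others sum to 42; max(0, 69 - 42) = 27.
Total collected = 9 + 2 + 26 + 1 + 27 = 65.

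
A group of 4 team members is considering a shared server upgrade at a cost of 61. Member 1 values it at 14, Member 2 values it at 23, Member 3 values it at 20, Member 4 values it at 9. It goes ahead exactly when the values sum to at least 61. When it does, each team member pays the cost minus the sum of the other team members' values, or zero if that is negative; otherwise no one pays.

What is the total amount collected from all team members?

Total value 66 ≥ cost 61, so it is built.
Member 1: others sum to 52; max(0, 61 - 52) = 9.
Member 2: others sum to 43; max(0, 61 - 43) = 18.
Member 3: others sum to 46; max(0, 61 - 46) = 15.
Member 4: others sum to 57; max(0, 61 - 57) = 4.
Total collected = 9 + 18 + 15 + 4 = 46.

46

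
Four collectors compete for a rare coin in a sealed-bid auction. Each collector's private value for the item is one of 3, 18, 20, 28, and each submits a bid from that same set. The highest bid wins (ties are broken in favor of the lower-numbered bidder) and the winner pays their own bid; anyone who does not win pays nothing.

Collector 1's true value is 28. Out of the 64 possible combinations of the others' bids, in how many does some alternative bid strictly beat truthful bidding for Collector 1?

27

Others bid (3, 3, 3): truth gives 0; bid 3 gives 25 > 0. Violating.
Others bid (3, 3, 18): truth gives 0; bid 18 gives 10 > 0. Violating.
Others bid (3, 3, 20): truth gives 0; bid 20 gives 8 > 0. Violating.
Others bid (3, 18, 3): truth gives 0; bid 18 gives 10 > 0. Violating.
Others bid (3, 3, 28): truth gives 0; no alternative beats it.
Others bid (3, 18, 28): truth gives 0; no alternative beats it.
(Checking all 64 profiles: 27 have a profitable deviation, 37 do not.)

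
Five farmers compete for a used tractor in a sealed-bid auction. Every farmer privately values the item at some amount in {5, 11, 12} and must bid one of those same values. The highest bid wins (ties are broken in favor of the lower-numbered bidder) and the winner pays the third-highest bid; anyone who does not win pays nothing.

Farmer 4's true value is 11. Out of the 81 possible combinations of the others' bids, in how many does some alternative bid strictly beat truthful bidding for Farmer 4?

Others bid (5, 5, 5, 12): truth gives 0; bid 12 gives 6 > 0. Violating.
Others bid (5, 5, 11, 5): truth gives 0; bid 12 gives 6 > 0. Violating.
Others bid (5, 11, 5, 5): truth gives 0; bid 12 gives 6 > 0. Violating.
Others bid (11, 5, 5, 5): truth gives 0; bid 12 gives 6 > 0. Violating.
Others bid (5, 5, 5, 5): truth gives 6; no alternative beats it.
Others bid (5, 5, 5, 11): truth gives 6; no alternative beats it.
(Checking all 81 profiles: 4 have a profitable deviation, 77 do not.)

4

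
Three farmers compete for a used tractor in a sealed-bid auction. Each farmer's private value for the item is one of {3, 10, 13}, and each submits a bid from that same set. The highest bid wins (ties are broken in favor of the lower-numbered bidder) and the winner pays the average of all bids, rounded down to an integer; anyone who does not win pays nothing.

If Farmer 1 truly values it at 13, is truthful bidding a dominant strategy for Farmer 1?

No

Consider the case where Farmer 2 bids 3 and Farmer 3 bids 3.
Truthful bid 13: wins, pays 6, utility 13 - 6 = 7.
Bid 3 instead: wins, pays 3, utility 13 - 3 = 10.
Since 10 > 7, bidding 3 is strictly better here, so truthful bidding is not dominant.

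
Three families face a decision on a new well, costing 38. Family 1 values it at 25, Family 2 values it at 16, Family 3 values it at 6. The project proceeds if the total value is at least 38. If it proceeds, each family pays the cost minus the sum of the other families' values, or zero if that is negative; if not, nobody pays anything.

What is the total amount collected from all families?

23

Total value 47 ≥ cost 38, so it is built.
Family 1: others sum to 22; max(0, 38 - 22) = 16.
Family 2: others sum to 31; max(0, 38 - 31) = 7.
Family 3: others sum to 41; max(0, 38 - 41) = 0.
Total collected = 16 + 7 + 0 = 23.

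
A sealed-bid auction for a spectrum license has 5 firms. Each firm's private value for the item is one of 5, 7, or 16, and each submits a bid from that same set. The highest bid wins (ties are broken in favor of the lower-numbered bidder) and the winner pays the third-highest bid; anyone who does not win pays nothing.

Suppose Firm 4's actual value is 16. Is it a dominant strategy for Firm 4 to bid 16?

Yes

Check each profile of the others' bids and compare truth against every alternative bid.
Others bid (5, 5, 5, 16): truth gives 11, best alternative gives 0.
Others bid (5, 5, 7, 5): truth gives 11, best alternative gives 0.
Others bid (5, 7, 5, 5): truth gives 11, best alternative gives 0.
Others bid (7, 5, 5, 5): truth gives 11, best alternative gives 0.
Others bid (5, 5, 7, 7): truth gives 9, best alternative gives 0.
Others bid (5, 5, 7, 16): truth gives 9, best alternative gives 0.
(Remaining 75 profiles checked similarly; truth is weakly best in each.)
In every case the truthful bid is at least as good as any alternative, so it is a dominant strategy.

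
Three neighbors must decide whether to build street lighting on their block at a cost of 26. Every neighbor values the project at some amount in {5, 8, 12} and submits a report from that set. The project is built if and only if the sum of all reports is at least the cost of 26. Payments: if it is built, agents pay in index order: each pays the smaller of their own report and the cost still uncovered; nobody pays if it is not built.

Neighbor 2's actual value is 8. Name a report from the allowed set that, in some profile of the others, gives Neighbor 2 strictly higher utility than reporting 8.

5

Suppose Neighbor 1 reports 12 and Neighbor 3 reports 12.
Report 8: project built, pays 8, utility 8 - 8 = 0.
Report 5: project built, pays 5, utility 8 - 5 = 3.
So reporting 5 beats truth here (3 > 0).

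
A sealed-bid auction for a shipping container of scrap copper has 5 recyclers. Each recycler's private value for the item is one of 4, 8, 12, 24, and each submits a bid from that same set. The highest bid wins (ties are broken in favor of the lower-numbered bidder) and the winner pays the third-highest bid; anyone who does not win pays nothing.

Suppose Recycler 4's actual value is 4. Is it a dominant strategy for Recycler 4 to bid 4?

Yes

Check each profile of the others' bids and compare truth against every alternative bid.
Others bid (4, 4, 4, 4): truth gives 0, best alternative gives 0.
Others bid (4, 4, 4, 8): truth gives 0, best alternative gives 0.
Others bid (4, 4, 4, 12): truth gives 0, best alternative gives 0.
Others bid (4, 4, 4, 24): truth gives 0, best alternative gives 0.
Others bid (4, 4, 8, 4): truth gives 0, best alternative gives 0.
Others bid (4, 4, 8, 8): truth gives 0, best alternative gives 0.
(Remaining 250 profiles checked similarly; truth is weakly best in each.)
In every case the truthful bid is at least as good as any alternative, so it is a dominant strategy.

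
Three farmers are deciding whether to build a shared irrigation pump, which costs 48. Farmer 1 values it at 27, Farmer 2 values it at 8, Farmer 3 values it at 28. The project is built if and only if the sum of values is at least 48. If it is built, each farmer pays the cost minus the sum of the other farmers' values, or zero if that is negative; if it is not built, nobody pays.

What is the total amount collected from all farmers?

Total value 63 ≥ cost 48, so it is built.
Farmer 1: others sum to 36; max(0, 48 - 36) = 12.
Farmer 2: others sum to 55; max(0, 48 - 55) = 0.
Farmer 3: others sum to 35; max(0, 48 - 35) = 13.
Total collected = 12 + 0 + 13 = 25.

25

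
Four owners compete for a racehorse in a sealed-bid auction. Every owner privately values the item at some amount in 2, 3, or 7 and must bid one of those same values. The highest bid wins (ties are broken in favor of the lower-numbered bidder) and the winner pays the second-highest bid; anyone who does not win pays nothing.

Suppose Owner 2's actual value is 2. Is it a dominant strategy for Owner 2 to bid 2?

Check each profile of the others' bids and compare truth against every alternative bid.
Others bid (2, 2, 3): truth gives 0, best alternative gives -1.
Others bid (2, 3, 2): truth gives 0, best alternative gives -1.
Others bid (2, 3, 3): truth gives 0, best alternative gives -1.
Others bid (2, 2, 2): truth gives 0, best alternative gives 0.
Others bid (2, 2, 7): truth gives 0, best alternative gives 0.
Others bid (2, 3, 7): truth gives 0, best alternative gives 0.
(Remaining 21 profiles checked similarly; truth is weakly best in each.)
In every case the truthful bid is at least as good as any alternative, so it is a dominant strategy.

Yes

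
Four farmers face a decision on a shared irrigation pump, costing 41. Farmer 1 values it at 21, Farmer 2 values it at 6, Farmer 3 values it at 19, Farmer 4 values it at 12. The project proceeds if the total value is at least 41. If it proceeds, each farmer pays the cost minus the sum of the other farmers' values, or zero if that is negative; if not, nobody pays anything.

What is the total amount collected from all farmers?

6

Total value 58 ≥ cost 41, so it is built.
Farmer 1: others sum to 37; max(0, 41 - 37) = 4.
Farmer 2: others sum to 52; max(0, 41 - 52) = 0.
Farmer 3: others sum to 39; max(0, 41 - 39) = 2.
Farmer 4: others sum to 46; max(0, 41 - 46) = 0.
Total collected = 4 + 0 + 2 + 0 = 6.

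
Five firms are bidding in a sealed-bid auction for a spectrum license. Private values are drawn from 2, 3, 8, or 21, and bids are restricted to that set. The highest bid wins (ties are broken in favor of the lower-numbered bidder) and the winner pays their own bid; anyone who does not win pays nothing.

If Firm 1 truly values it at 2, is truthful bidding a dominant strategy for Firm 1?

Yes

Check each profile of the others' bids and compare truth against every alternative bid.
Others bid (2, 2, 2, 2): truth gives 0, best alternative gives -1.
Others bid (2, 2, 2, 3): truth gives 0, best alternative gives -1.
Others bid (2, 2, 3, 2): truth gives 0, best alternative gives -1.
Others bid (2, 2, 3, 3): truth gives 0, best alternative gives -1.
Others bid (2, 3, 2, 2): truth gives 0, best alternative gives -1.
Others bid (2, 3, 2, 3): truth gives 0, best alternative gives -1.
(Remaining 250 profiles checked similarly; truth is weakly best in each.)
In every case the truthful bid is at least as good as any alternative, so it is a dominant strategy.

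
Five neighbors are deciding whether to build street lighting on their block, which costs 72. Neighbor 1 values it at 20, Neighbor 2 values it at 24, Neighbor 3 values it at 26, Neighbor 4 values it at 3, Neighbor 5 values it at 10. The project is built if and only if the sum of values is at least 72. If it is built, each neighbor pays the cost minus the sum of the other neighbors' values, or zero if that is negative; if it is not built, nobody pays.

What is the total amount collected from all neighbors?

Total value 83 ≥ cost 72, so it is built.
Neighbor 1: others sum to 63; max(0, 72 - 63) = 9.
Neighbor 2: others sum to 59; max(0, 72 - 59) = 13.
Neighbor 3: others sum to 57; max(0, 72 - 57) = 15.
Neighbor 4: others sum to 80; max(0, 72 - 80) = 0.
Neighbor 5: others sum to 73; max(0, 72 - 73) = 0.
Total collected = 9 + 13 + 15 + 0 + 0 = 37.

37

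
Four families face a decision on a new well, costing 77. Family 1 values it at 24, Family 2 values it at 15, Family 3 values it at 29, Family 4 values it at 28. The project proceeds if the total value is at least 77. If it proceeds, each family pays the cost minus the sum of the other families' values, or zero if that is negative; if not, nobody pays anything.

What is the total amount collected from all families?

24

Total value 96 ≥ cost 77, so it is built.
Family 1: others sum to 72; max(0, 77 - 72) = 5.
Family 2: others sum to 81; max(0, 77 - 81) = 0.
Family 3: others sum to 67; max(0, 77 - 67) = 10.
Family 4: others sum to 68; max(0, 77 - 68) = 9.
Total collected = 5 + 0 + 10 + 9 = 24.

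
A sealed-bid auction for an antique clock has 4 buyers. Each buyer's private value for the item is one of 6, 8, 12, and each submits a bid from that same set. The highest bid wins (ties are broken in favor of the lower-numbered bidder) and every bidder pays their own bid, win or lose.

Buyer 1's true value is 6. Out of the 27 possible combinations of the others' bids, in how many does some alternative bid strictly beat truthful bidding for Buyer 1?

Others bid (6, 6, 8): truth gives -6; bid 8 gives -2 > -6. Violating.
Others bid (6, 8, 6): truth gives -6; bid 8 gives -2 > -6. Violating.
Others bid (6, 8, 8): truth gives -6; bid 8 gives -2 > -6. Violating.
Others bid (8, 6, 6): truth gives -6; bid 8 gives -2 > -6. Violating.
Others bid (6, 6, 6): truth gives 0; no alternative beats it.
Others bid (6, 6, 12): truth gives -6; no alternative beats it.
(Checking all 27 profiles: 7 have a profitable deviation, 20 do not.)

7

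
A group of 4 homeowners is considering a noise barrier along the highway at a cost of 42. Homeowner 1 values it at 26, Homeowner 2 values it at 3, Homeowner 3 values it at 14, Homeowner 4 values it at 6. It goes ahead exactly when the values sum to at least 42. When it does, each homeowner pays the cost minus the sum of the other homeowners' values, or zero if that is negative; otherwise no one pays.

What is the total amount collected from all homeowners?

26

Total value 49 ≥ cost 42, so it is built.
Homeowner 1: others sum to 23; max(0, 42 - 23) = 19.
Homeowner 2: others sum to 46; max(0, 42 - 46) = 0.
Homeowner 3: others sum to 35; max(0, 42 - 35) = 7.
Homeowner 4: others sum to 43; max(0, 42 - 43) = 0.
Total collected = 19 + 0 + 7 + 0 = 26.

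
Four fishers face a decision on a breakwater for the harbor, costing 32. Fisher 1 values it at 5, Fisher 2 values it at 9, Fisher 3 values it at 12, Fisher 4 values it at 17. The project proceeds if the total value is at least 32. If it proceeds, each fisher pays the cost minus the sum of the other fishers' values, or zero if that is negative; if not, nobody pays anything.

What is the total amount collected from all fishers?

Total value 43 ≥ cost 32, so it is built.
Fisher 1: others sum to 38; max(0, 32 - 38) = 0.
Fisher 2: others sum to 34; max(0, 32 - 34) = 0.
Fisher 3: others sum to 31; max(0, 32 - 31) = 1.
Fisher 4: others sum to 26; max(0, 32 - 26) = 6.
Total collected = 0 + 0 + 1 + 6 = 7.

7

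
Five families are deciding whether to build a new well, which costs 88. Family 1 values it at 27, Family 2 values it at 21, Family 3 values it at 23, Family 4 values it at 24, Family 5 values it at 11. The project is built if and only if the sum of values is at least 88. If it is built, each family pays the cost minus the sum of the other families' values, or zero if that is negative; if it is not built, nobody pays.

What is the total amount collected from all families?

Total value 106 ≥ cost 88, so it is built.
Family 1: others sum to 79; max(0, 88 - 79) = 9.
Family 2: others sum to 85; max(0, 88 - 85) = 3.
Family 3: others sum to 83; max(0, 88 - 83) = 5.
Family 4: others sum to 82; max(0, 88 - 82) = 6.
Family 5: others sum to 95; max(0, 88 - 95) = 0.
Total collected = 9 + 3 + 5 + 6 + 0 = 23.

23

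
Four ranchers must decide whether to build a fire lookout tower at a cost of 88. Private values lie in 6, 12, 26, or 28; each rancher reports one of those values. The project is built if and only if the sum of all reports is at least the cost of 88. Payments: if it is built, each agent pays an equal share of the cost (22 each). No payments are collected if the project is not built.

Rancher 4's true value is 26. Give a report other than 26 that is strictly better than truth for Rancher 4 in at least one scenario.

Suppose Rancher 1 reports 6, Rancher 2 reports 26 and Rancher 3 reports 28.
Report 26: project not built, utility 0.
Report 28: project built, pays 22, utility 26 - 22 = 4.
So reporting 28 beats truth here (4 > 0).

28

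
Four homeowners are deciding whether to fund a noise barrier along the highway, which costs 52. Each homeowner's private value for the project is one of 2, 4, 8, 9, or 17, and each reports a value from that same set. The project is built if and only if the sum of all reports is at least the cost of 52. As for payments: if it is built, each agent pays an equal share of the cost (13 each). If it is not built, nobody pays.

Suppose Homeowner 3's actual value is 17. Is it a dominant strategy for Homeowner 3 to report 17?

Yes

Check each profile of the others' reports and compare truth against every alternative report.
Others report (2, 17, 17): truth gives 4, best alternative gives 0.
Others report (4, 17, 17): truth gives 4, best alternative gives 0.
Others report (8, 17, 17): truth gives 4, best alternative gives 0.
Others report (9, 9, 17): truth gives 4, best alternative gives 0.
Others report (9, 17, 9): truth gives 4, best alternative gives 0.
Others report (17, 2, 17): truth gives 4, best alternative gives 0.
(Remaining 119 profiles checked similarly; truth is weakly best in each.)
In every case the truthful report is at least as good as any alternative, so it is a dominant strategy.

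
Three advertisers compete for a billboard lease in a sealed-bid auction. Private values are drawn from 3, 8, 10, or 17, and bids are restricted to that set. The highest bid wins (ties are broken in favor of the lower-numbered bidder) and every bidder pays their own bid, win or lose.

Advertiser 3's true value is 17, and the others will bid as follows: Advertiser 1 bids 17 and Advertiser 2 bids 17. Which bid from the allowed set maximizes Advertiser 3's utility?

3

Bid 3: loses but pays 3, utility -3.
Bid 8: loses but pays 8, utility -8.
Bid 10: loses but pays 10, utility -10.
Bid 17: loses but pays 17, utility -17.
The best choice is 3 with utility -3.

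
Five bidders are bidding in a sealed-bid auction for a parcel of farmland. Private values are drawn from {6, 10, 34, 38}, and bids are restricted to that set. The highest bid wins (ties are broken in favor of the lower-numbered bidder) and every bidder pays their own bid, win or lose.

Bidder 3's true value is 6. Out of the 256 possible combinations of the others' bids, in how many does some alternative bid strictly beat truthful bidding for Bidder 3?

4

Others bid (6, 6, 6, 6): truth gives -6; bid 10 gives -4 > -6. Violating.
Others bid (6, 6, 6, 10): truth gives -6; bid 10 gives -4 > -6. Violating.
Others bid (6, 6, 10, 6): truth gives -6; bid 10 gives -4 > -6. Violating.
Others bid (6, 6, 10, 10): truth gives -6; bid 10 gives -4 > -6. Violating.
Others bid (6, 6, 6, 34): truth gives -6; no alternative beats it.
Others bid (6, 6, 6, 38): truth gives -6; no alternative beats it.
(Checking all 256 profiles: 4 have a profitable deviation, 252 do not.)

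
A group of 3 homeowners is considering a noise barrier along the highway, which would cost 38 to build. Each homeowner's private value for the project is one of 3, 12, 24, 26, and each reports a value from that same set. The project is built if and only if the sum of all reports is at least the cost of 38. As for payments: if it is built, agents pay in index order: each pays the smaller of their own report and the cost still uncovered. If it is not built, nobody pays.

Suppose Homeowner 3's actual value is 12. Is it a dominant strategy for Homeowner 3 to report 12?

Check each profile of the others' reports and compare truth against every alternative report.
Others report (12, 26): truth gives 12, best alternative gives 12.
Others report (24, 24): truth gives 12, best alternative gives 12.
Others report (24, 26): truth gives 12, best alternative gives 12.
Others report (26, 12): truth gives 12, best alternative gives 12.
Others report (26, 24): truth gives 12, best alternative gives 12.
Others report (26, 26): truth gives 12, best alternative gives 12.
(Remaining 10 profiles checked similarly; truth is weakly best in each.)
In every case the truthful report is at least as good as any alternative, so it is a dominant strategy.

Yes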